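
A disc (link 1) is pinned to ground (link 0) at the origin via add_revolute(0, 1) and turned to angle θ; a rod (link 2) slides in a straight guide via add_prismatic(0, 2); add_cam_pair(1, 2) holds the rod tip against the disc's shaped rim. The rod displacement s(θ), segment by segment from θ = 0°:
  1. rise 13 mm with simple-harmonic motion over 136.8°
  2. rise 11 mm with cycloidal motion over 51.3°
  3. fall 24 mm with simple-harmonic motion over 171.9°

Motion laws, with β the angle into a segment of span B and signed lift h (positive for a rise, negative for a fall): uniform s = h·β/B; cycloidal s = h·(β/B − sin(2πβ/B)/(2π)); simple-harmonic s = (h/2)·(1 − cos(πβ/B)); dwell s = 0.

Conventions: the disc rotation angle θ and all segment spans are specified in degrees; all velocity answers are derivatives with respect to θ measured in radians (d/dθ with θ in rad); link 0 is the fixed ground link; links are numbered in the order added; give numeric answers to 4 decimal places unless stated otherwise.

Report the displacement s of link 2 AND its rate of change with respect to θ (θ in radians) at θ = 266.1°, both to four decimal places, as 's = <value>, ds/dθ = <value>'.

segment 1 (0° to 136.8°, simple-harmonic, h = 13) is passed completely: s = 0.0000 + (13) = 13.0000
segment 2 (136.8° to 188.1°, cycloidal, h = 11) is passed completely: s = 13.0000 + (11) = 24.0000
θ = 266.1° falls in segment 3 (188.1° to 360°, simple-harmonic, h = -24): β = 266.1 − 188.1 = 78°, B = 171.9°; Δs = -24/2·(1 − cos(π·0.4538)) = -10.2626; s = 24.0000 − 10.2626 = 13.7374
velocity in seg [188.1°–360°] (simple-harmonic), θ in radians: β = 78° = 1.3614 rad, B = 171.9° = 3.0002 rad; ds/dθ = (πh/(2B)) sin(πβ/B) = (π·(-24)/(2·3.0002)) sin(π·0.4538) = -12.433052 mm/rad

s = 13.7374, ds/dθ = -12.4331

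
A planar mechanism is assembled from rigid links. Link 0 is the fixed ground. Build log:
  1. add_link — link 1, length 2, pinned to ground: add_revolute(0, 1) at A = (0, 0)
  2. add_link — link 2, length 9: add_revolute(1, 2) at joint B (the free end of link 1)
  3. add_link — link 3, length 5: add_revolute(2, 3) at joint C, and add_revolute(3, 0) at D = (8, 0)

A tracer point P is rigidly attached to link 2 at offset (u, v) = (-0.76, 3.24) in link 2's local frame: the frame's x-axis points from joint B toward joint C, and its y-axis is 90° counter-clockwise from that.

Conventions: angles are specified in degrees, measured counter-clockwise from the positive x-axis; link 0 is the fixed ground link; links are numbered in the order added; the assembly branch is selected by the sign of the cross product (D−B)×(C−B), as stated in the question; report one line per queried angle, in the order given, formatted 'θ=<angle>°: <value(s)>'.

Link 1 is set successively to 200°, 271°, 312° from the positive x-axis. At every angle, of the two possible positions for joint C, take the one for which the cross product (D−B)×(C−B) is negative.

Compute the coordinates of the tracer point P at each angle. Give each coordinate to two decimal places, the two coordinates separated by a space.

A=(0,0), D=(8.00,0)
θ=200°: B = A + 2.00·(cos200°, sin200°) = (-1.8794, -0.6840)
θ=200°: |BD| = 9.9030
θ=200°: circle(B,9.00) ∩ circle(D,5.00): a=7.7789, h=4.5264
θ=200°:   candidates: C₊=(5.5683,4.3689) cross=44.825; C₋=(6.1936,-4.6623) cross=-44.825
θ=200°:   branch - wants cross < 0 → take C=(6.1936,-4.6623) (cross=-44.825)
θ=200°: ex = (C−B)/|BC| = (0.8970,-0.4420); ey = (0.4420,0.8970)
θ=200°: P = B + -0.76·ex + 3.24·ey = (-1.1289,2.5582)
θ=271°: B = A + 2.00·(cos271°, sin271°) = (0.0349, -1.9997)
θ=271°: |BD| = 8.2123
θ=271°: circle(B,9.00) ∩ circle(D,5.00): a=7.5157, h=4.9512
θ=271°:   candidates: C₊=(6.1187,4.6326) cross=40.661; C₋=(8.5300,-4.9718) cross=-40.661
θ=271°:   branch - wants cross < 0 → take C=(8.5300,-4.9718) (cross=-40.661)
θ=271°: ex = (C−B)/|BC| = (0.9439,-0.3302); ey = (0.3302,0.9439)
θ=271°: P = B + -0.76·ex + 3.24·ey = (0.3875,1.3095)
θ=312°: B = A + 2.00·(cos312°, sin312°) = (1.3383, -1.4863)
θ=312°: |BD| = 6.8255
θ=312°: circle(B,9.00) ∩ circle(D,5.00): a=7.5150, h=4.9522
θ=312°:   candidates: C₊=(7.5946,4.9835) cross=33.802; C₋=(9.7513,-4.6833) cross=-33.802
θ=312°:   branch - wants cross < 0 → take C=(9.7513,-4.6833) (cross=-33.802)
θ=312°: ex = (C−B)/|BC| = (0.9348,-0.3552); ey = (0.3552,0.9348)
θ=312°: P = B + -0.76·ex + 3.24·ey = (1.7787,1.8124)

θ=200°: -1.13 2.56
θ=271°: 0.39 1.31
θ=312°: 1.78 1.81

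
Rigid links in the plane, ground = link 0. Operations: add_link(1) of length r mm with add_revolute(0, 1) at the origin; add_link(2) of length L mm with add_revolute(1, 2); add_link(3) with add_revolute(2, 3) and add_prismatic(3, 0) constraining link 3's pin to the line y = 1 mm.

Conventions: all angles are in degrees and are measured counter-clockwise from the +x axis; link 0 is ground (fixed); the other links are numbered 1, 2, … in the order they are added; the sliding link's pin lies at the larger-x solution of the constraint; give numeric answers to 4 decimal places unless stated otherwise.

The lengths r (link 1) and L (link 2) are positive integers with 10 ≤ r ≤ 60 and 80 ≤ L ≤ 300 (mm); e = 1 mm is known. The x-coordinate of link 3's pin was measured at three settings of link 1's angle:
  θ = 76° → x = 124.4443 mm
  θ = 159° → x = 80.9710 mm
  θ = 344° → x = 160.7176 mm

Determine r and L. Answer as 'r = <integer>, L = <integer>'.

constraint per measurement: (x − r cos θ)² + (r sin θ − e)² = L²
subtracting the θ₁ and θ₂ equations cancels the r² and L² terms:
r = (x₁² − x₂²) / (2[(x₁cos θ₁ + e sin θ₁) − (x₂cos θ₂ + e sin θ₂)]) = 41.9999 → r = 42
L² = (x₁ − r cos θ₁)² + (r sin θ₁ − e)² = 14640.9917 → L = 121.0000 → L = 121
check at θ₃=344°: x = 160.7176 (printed 160.7176) ✓

r = 42, L = 121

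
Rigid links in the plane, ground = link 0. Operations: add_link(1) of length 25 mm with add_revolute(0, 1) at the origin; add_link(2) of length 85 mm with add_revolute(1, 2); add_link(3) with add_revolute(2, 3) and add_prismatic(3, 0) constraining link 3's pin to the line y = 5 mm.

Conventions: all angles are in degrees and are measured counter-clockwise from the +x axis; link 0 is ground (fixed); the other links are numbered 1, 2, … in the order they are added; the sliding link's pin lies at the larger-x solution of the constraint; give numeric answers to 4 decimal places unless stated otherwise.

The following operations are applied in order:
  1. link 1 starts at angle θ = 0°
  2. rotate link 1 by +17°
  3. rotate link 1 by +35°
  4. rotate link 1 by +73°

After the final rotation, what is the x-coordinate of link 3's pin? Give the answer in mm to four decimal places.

geometry: r = 25 mm, L = 85 mm, e = 5 mm; θ starts at 0°
rotate link 1 by +17°: θ ← 0° +17° = 17°
rotate link 1 by +35°: θ ← 17° +35° = 52°
rotate link 1 by +73°: θ ← 52° +73° = 125°
crank pin P = (r cos θ, r sin θ) = (-14.339411, 20.478801)
h = r sin θ − e = 20.478801 − 5 = 15.478801
x = r cos θ + √(L² − h²) = -14.339411 + 83.578746 = 69.239335

69.2393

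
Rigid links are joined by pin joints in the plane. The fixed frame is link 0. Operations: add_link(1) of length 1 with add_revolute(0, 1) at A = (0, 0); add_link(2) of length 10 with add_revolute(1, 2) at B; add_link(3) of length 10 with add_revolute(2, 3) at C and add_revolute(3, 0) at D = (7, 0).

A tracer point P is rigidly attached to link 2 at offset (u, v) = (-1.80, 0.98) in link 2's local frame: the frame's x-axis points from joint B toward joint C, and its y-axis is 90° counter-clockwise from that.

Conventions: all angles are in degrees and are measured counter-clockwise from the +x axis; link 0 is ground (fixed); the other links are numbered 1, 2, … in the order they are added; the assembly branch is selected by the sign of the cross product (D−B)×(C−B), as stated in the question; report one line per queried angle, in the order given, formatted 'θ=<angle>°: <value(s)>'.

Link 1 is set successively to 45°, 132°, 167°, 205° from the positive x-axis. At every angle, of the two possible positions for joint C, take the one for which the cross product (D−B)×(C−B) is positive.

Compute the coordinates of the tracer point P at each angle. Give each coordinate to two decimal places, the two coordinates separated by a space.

A=(0,0), D=(7.00,0)
θ=45°: B = A + 1.00·(cos45°, sin45°) = (0.7071, 0.7071)
θ=45°: |BD| = 6.3325
θ=45°: circle(B,10.00) ∩ circle(D,10.00): a=3.1662, h=9.4855
θ=45°:   candidates: C₊=(4.9127,9.7797) cross=60.067; C₋=(2.7944,-9.0726) cross=-60.067
θ=45°:   branch + wants cross > 0 → take C=(4.9127,9.7797) (cross=60.067)
θ=45°: ex = (C−B)/|BC| = (0.4206,0.9073); ey = (-0.9073,0.4206)
θ=45°: P = B + -1.80·ex + 0.98·ey = (-0.9390,-0.5138)
θ=132°: B = A + 1.00·(cos132°, sin132°) = (-0.6691, 0.7431)
θ=132°: |BD| = 7.7051
θ=132°: circle(B,10.00) ∩ circle(D,10.00): a=3.8525, h=9.2281
θ=132°:   candidates: C₊=(4.0555,9.5567) cross=71.103; C₋=(2.2754,-8.8135) cross=-71.103
θ=132°:   branch + wants cross > 0 → take C=(4.0555,9.5567) (cross=71.103)
θ=132°: ex = (C−B)/|BC| = (0.4725,0.8814); ey = (-0.8814,0.4725)
θ=132°: P = B + -1.80·ex + 0.98·ey = (-2.3833,-0.3803)
θ=167°: B = A + 1.00·(cos167°, sin167°) = (-0.9744, 0.2250)
θ=167°: |BD| = 7.9775
θ=167°: circle(B,10.00) ∩ circle(D,10.00): a=3.9888, h=9.1700
θ=167°:   candidates: C₊=(3.2714,9.2789) cross=73.154; C₋=(2.7542,-9.0539) cross=-73.154
θ=167°:   branch + wants cross > 0 → take C=(3.2714,9.2789) (cross=73.154)
θ=167°: ex = (C−B)/|BC| = (0.4246,0.9054); ey = (-0.9054,0.4246)
θ=167°: P = B + -1.80·ex + 0.98·ey = (-2.6259,-0.9887)
θ=205°: B = A + 1.00·(cos205°, sin205°) = (-0.9063, -0.4226)
θ=205°: |BD| = 7.9176
θ=205°: circle(B,10.00) ∩ circle(D,10.00): a=3.9588, h=9.1830
θ=205°:   candidates: C₊=(2.5567,8.9586) cross=72.707; C₋=(3.5370,-9.3812) cross=-72.707
θ=205°:   branch + wants cross > 0 → take C=(2.5567,8.9586) (cross=72.707)
θ=205°: ex = (C−B)/|BC| = (0.3463,0.9381); ey = (-0.9381,0.3463)
θ=205°: P = B + -1.80·ex + 0.98·ey = (-2.4490,-1.7719)

θ=45°: -0.94 -0.51
θ=132°: -2.38 -0.38
θ=167°: -2.63 -0.99
θ=205°: -2.45 -1.77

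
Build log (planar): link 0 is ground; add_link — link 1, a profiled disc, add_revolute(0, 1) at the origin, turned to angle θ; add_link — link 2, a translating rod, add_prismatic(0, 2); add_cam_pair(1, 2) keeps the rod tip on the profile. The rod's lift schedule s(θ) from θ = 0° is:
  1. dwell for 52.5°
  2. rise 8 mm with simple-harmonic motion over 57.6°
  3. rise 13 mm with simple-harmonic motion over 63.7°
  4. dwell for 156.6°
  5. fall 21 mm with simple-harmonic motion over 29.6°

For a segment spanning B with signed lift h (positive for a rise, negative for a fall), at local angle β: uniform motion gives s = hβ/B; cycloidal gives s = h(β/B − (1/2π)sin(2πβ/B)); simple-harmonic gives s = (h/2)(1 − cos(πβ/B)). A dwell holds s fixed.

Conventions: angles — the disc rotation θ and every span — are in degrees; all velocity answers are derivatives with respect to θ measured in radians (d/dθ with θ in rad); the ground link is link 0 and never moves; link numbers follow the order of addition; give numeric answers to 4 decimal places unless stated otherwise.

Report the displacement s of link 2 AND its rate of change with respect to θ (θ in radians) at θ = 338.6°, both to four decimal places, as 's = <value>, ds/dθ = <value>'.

seg 1 [0°–52.5°] dwell: s stays 0.0000
seg 2 [52.5°–110.1°] simple-harmonic, h=8: full span → s += 8 → s = 8.0000
seg 3 [110.1°–173.8°] simple-harmonic, h=13: full span → s += 13 → s = 21.0000
seg 4 [173.8°–330.4°] dwell: s stays 21.0000
seg 5 [330.4°–360°] simple-harmonic, h=-21: θ=338.6° here. β=8.2, B=29.6. -21/2·(1 − cos(π·0.2770)) = -3.7318 → s = 17.2682
velocity in seg [330.4°–360°] (simple-harmonic), θ in radians: β = 8.2° = 0.1431 rad, B = 29.6° = 0.5166 rad; ds/dθ = (πh/(2B)) sin(πβ/B) = (π·(-21)/(2·0.5166)) sin(π·0.2770) = -48.816035 mm/rad

s = 17.2682, ds/dθ = -48.8160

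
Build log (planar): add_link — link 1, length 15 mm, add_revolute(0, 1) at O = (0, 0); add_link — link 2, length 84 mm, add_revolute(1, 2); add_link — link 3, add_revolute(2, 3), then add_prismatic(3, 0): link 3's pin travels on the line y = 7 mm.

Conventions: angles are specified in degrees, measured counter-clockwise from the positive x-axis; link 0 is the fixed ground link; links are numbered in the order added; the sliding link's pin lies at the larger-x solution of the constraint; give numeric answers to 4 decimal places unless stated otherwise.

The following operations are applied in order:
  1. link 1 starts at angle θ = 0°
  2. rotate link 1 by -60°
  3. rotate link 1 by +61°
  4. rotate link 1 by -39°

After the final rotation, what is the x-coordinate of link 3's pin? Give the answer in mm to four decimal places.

geometry: r = 15 mm, L = 84 mm, e = 7 mm; θ starts at 0°
rotate link 1 by -60°: θ ← 0° -60° = -60°
rotate link 1 by +61°: θ ← -60° +61° = 1°
rotate link 1 by -39°: θ ← 1° -39° = -38°
crank pin P = (r cos θ, r sin θ) = (11.820161, -9.234922)
h = r sin θ − e = -9.234922 − 7 = -16.234922
x = r cos θ + √(L² − h²) = 11.820161 + 82.416184 = 94.236345

94.2363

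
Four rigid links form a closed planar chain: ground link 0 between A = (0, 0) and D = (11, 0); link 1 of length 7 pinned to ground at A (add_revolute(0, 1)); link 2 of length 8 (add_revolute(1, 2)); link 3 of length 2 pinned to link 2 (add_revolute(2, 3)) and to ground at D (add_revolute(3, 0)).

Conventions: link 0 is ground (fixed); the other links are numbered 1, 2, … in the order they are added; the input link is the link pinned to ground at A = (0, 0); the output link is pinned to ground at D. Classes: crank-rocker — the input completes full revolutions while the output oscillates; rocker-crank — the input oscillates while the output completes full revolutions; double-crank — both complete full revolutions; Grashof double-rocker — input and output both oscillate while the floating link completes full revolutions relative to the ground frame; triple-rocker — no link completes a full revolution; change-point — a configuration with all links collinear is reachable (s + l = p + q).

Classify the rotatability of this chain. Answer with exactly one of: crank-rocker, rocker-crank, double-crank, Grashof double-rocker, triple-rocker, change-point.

lengths: ground=11, input=7, coupler=8, output=2
sorted: s=2 (shortest), l=11 (longest), p+q=15
s + l = 13 vs p + q = 15
s + l < p + q (Grashof) with shortest = output link → rocker-crank

rocker-crank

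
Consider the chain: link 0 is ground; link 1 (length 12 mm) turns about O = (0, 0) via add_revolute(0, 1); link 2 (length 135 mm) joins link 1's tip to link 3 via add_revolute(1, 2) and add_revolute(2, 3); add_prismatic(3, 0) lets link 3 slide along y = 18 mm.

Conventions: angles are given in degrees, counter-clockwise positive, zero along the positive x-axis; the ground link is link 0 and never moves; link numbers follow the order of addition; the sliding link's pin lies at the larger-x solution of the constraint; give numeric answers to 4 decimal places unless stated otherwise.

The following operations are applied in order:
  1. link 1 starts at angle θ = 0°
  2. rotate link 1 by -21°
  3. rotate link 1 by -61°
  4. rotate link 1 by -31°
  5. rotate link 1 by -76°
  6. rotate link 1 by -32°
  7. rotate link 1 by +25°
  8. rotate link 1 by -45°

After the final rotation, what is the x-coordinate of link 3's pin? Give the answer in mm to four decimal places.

geometry: r = 12 mm, L = 135 mm, e = 18 mm; θ starts at 0°
rotate link 1 by -21°: θ ← 0° -21° = -21°
rotate link 1 by -61°: θ ← -21° -61° = -82°
rotate link 1 by -31°: θ ← -82° -31° = -113°
rotate link 1 by -76°: θ ← -113° -76° = -189°
rotate link 1 by -32°: θ ← -189° -32° = -221°
rotate link 1 by +25°: θ ← -221° +25° = -196°
rotate link 1 by -45°: θ ← -196° -45° = -241°
crank pin P = (r cos θ, r sin θ) = (-5.817715, 10.495436)
h = r sin θ − e = 10.495436 − 18 = -7.504564
x = r cos θ + √(L² − h²) = -5.817715 + 134.791252 = 128.973536

128.9735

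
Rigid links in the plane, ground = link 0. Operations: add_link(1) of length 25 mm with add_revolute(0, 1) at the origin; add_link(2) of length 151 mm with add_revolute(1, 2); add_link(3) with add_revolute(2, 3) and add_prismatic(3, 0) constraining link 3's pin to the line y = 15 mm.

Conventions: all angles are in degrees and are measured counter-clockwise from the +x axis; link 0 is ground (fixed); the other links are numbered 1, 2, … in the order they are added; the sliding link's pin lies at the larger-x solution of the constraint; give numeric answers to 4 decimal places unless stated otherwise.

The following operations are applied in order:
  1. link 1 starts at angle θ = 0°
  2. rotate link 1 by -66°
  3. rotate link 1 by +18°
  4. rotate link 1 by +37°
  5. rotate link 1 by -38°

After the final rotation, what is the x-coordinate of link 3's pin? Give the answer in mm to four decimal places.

geometry: r = 25 mm, L = 151 mm, e = 15 mm; θ starts at 0°
rotate link 1 by -66°: θ ← 0° -66° = -66°
rotate link 1 by +18°: θ ← -66° +18° = -48°
rotate link 1 by +37°: θ ← -48° +37° = -11°
rotate link 1 by -38°: θ ← -11° -38° = -49°
crank pin P = (r cos θ, r sin θ) = (16.401476, -18.867740)
h = r sin θ − e = -18.867740 − 15 = -33.867740
x = r cos θ + √(L² − h²) = 16.401476 + 147.152901 = 163.554377

163.5544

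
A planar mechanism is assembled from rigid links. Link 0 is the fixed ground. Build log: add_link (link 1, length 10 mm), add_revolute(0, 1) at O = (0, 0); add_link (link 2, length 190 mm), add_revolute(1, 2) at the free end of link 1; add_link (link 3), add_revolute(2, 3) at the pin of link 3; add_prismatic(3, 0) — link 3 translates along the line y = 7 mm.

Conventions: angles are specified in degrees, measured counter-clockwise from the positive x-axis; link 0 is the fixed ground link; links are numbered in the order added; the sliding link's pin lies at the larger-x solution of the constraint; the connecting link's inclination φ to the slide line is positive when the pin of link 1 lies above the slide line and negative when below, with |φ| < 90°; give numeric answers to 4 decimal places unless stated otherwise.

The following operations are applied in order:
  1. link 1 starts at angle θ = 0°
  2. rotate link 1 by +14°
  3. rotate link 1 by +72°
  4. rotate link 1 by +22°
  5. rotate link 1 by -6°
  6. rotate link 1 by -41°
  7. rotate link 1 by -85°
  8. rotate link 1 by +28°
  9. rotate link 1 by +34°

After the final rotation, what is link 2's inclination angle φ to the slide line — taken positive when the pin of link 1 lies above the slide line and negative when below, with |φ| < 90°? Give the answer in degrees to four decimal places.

geometry: r = 10 mm, L = 190 mm, e = 7 mm; θ starts at 0°
rotate link 1 by +14°: θ ← 0° +14° = 14°
rotate link 1 by +72°: θ ← 14° +72° = 86°
rotate link 1 by +22°: θ ← 86° +22° = 108°
rotate link 1 by -6°: θ ← 108° -6° = 102°
rotate link 1 by -41°: θ ← 102° -41° = 61°
rotate link 1 by -85°: θ ← 61° -85° = -24°
rotate link 1 by +28°: θ ← -24° +28° = 4°
rotate link 1 by +34°: θ ← 4° +34° = 38°
h = r sin θ − e = 6.156615 − 7 = -0.843385
sin φ = h / L = -0.843385 / 190 = -0.00443887
φ = arcsin(-0.00443887) = -0.254329°

-0.2543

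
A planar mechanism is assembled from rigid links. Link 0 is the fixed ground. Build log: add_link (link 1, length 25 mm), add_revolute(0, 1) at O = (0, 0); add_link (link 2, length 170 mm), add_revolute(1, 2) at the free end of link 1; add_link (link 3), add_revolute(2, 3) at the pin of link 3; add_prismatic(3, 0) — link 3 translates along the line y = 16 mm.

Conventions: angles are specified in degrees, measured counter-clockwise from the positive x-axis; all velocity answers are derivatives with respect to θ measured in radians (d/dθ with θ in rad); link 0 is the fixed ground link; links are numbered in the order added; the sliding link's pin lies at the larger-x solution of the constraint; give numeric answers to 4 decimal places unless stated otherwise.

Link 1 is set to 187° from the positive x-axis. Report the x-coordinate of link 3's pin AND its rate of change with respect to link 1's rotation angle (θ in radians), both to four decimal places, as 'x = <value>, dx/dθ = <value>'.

geometry: r = 25 mm, L = 170 mm, e = 16 mm
crank pin P = (r cos θ, r sin θ) = (-24.813654, -3.046734)
h = r sin θ − e = -3.046734 − 16 = -19.046734
x = r cos θ + √(L² − h²) = -24.813654 + 168.929636 = 144.115982
dx/dθ = −r sin θ − h·r cos θ/√(L² − h²) (θ in radians; h = -19.046734) = 0.249006

x = 144.1160, dx/dθ = 0.2490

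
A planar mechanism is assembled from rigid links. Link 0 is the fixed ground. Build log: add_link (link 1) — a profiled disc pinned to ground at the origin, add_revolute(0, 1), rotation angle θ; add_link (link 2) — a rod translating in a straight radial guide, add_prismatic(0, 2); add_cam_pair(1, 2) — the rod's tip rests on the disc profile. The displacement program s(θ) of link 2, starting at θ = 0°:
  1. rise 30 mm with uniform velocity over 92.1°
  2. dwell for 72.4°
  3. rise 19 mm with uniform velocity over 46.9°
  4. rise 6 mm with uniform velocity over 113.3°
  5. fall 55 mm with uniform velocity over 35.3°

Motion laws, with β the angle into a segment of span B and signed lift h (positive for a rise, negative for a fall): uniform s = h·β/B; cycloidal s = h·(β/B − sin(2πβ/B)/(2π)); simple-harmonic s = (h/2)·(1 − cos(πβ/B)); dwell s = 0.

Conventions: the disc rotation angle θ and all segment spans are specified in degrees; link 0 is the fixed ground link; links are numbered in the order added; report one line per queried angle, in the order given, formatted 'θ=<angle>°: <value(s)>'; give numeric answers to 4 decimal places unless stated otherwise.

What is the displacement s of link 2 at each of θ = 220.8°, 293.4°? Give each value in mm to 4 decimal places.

seg 1 [0°–92.1°] uniform, h=30: full span → s += 30 → s = 30.0000
seg 2 [92.1°–164.5°] dwell: s stays 30.0000
seg 3 [164.5°–211.4°] uniform, h=19: full span → s += 19 → s = 49.0000
seg 4 [211.4°–324.7°] uniform, h=6: θ=220.8° here. β=9.4, B=113.3. 6·9.4/113.3 = 0.4978 → s = 49.4978
seg 4 [211.4°–324.7°] uniform, h=6: θ=293.4° here. β=82, B=113.3. 6·82/113.3 = 4.3425 → s = 53.3425

θ=220.8°: 49.4978
θ=293.4°: 53.3425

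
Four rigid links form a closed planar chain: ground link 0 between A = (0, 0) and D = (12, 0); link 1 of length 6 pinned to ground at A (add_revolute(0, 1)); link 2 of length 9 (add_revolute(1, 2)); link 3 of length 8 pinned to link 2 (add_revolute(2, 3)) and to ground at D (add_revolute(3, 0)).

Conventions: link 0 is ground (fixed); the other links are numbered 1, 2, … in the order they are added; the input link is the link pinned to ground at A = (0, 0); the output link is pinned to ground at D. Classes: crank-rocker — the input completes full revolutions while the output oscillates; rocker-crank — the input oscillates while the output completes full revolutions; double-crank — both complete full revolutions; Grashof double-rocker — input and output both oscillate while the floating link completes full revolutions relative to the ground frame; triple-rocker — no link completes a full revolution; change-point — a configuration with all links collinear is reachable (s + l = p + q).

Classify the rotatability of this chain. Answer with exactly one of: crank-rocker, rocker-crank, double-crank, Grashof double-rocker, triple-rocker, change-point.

lengths: ground=12, input=6, coupler=9, output=8
sorted: s=6 (shortest), l=12 (longest), p+q=17
s + l = 18 vs p + q = 17
s + l > p + q → non-Grashof → no link fully rotates → triple-rocker

triple-rocker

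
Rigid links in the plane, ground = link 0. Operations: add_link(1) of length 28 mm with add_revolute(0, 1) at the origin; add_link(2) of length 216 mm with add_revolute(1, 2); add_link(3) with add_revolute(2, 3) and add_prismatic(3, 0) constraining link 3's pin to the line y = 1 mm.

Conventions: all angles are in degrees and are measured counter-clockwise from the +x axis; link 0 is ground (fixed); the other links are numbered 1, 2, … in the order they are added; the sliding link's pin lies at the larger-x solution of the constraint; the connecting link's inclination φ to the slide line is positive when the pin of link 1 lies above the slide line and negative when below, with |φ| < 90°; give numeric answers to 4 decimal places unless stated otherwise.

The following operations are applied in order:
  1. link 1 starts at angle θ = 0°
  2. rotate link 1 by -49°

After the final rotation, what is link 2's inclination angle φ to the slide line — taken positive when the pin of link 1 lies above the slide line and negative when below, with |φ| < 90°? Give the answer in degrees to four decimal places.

geometry: r = 28 mm, L = 216 mm, e = 1 mm; θ starts at 0°
rotate link 1 by -49°: θ ← 0° -49° = -49°
h = r sin θ − e = -21.131868 − 1 = -22.131868
sin φ = h / L = -22.131868 / 216 = -0.10246235
φ = arcsin(-0.10246235) = -5.880981°

-5.8810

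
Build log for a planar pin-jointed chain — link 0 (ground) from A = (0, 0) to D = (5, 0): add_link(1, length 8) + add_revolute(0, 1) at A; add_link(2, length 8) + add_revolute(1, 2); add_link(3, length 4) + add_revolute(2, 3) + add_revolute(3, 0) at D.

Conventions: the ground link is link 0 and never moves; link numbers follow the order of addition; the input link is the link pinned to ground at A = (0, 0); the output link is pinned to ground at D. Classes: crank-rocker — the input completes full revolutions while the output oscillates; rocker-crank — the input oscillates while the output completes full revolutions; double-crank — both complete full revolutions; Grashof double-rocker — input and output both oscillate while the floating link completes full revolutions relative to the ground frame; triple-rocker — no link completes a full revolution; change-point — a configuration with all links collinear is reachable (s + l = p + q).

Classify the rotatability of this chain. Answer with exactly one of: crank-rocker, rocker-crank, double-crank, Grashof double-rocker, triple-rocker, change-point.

lengths: ground=5, input=8, coupler=8, output=4
sorted: s=4 (shortest), l=8 (longest), p+q=13
s + l = 12 vs p + q = 13
s + l < p + q (Grashof) with shortest = output link → rocker-crank

rocker-crank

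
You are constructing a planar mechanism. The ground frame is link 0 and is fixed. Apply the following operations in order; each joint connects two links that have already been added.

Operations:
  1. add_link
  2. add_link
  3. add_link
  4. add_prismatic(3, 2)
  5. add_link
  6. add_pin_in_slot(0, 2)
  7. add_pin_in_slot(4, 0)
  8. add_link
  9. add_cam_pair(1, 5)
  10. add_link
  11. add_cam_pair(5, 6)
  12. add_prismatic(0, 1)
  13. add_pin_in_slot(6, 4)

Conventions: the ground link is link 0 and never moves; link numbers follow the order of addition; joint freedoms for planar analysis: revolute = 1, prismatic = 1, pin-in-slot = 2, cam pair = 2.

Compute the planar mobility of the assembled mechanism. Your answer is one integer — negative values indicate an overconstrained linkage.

L=1 J1=0 J2=0
add link → L=2 J1=0 J2=0
add link → L=3 J1=0 J2=0
add link → L=4 J1=0 J2=0
P@3,2 dof=1 J1 → L=4 J1=1 J2=0
add link → L=5 J1=1 J2=0
PS@0,2 dof=2 J2 → L=5 J1=1 J2=1
PS@4,0 dof=2 J2 → L=5 J1=1 J2=2
add link → L=6 J1=1 J2=2
C@1,5 dof=2 J2 → L=6 J1=1 J2=3
add link → L=7 J1=1 J2=3
C@5,6 dof=2 J2 → L=7 J1=1 J2=4
P@0,1 dof=1 J1 → L=7 J1=2 J2=4
PS@6,4 dof=2 J2 → L=7 J1=2 J2=5
M=3(L−1)−2J1−J2=3·6−2·2−5=9

M = 9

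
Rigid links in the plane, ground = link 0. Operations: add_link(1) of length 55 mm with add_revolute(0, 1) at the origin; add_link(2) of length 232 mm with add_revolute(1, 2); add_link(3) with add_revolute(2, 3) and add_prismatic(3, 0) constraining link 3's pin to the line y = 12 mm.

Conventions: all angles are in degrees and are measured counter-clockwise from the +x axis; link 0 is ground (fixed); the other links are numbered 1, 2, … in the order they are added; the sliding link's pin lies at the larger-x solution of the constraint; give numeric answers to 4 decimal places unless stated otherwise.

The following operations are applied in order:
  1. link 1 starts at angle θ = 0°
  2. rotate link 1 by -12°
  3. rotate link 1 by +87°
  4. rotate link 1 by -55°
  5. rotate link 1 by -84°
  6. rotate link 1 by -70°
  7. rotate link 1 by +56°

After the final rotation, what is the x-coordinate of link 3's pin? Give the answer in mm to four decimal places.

geometry: r = 55 mm, L = 232 mm, e = 12 mm; θ starts at 0°
rotate link 1 by -12°: θ ← 0° -12° = -12°
rotate link 1 by +87°: θ ← -12° +87° = 75°
rotate link 1 by -55°: θ ← 75° -55° = 20°
rotate link 1 by -84°: θ ← 20° -84° = -64°
rotate link 1 by -70°: θ ← -64° -70° = -134°
rotate link 1 by +56°: θ ← -134° +56° = -78°
crank pin P = (r cos θ, r sin θ) = (11.435143, -53.798118)
h = r sin θ − e = -53.798118 − 12 = -65.798118
x = r cos θ + √(L² − h²) = 11.435143 + 222.473836 = 233.908979

233.9090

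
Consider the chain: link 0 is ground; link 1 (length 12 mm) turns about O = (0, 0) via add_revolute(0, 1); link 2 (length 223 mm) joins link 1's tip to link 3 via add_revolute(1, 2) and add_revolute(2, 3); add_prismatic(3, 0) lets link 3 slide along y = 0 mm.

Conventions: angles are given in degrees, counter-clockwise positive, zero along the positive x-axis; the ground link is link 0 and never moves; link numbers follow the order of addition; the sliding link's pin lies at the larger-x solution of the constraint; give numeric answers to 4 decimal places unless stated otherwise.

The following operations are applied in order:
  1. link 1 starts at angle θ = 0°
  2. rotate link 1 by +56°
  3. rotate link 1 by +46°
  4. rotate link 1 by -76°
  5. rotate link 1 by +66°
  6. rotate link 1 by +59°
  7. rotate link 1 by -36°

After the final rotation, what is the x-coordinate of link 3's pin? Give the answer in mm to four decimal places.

geometry: r = 12 mm, L = 223 mm, e = 0 mm; θ starts at 0°
rotate link 1 by +56°: θ ← 0° +56° = 56°
rotate link 1 by +46°: θ ← 56° +46° = 102°
rotate link 1 by -76°: θ ← 102° -76° = 26°
rotate link 1 by +66°: θ ← 26° +66° = 92°
rotate link 1 by +59°: θ ← 92° +59° = 151°
rotate link 1 by -36°: θ ← 151° -36° = 115°
crank pin P = (r cos θ, r sin θ) = (-5.071419, 10.875693)
h = r sin θ − e = 10.875693 − 0 = 10.875693
x = r cos θ + √(L² − h²) = -5.071419 + 222.734639 = 217.663220

217.6632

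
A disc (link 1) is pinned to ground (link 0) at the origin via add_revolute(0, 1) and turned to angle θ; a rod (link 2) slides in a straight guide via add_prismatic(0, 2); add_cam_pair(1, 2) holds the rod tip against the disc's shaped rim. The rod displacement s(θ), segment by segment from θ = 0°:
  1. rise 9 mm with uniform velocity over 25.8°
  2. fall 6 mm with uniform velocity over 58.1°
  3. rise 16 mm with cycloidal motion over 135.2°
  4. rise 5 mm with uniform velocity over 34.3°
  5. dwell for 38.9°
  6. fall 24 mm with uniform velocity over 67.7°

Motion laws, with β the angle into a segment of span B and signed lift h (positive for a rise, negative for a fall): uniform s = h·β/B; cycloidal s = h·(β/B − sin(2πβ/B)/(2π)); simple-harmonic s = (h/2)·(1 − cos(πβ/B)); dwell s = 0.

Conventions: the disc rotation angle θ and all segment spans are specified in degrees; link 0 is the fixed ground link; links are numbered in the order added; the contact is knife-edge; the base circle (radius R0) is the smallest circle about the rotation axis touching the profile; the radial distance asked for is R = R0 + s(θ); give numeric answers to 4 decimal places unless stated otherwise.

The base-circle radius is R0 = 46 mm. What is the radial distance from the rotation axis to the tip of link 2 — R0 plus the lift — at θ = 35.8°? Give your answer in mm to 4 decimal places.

segment 1 (0° to 25.8°, uniform, h = 9) is passed completely: s = 0.0000 + (9) = 9.0000
θ = 35.8° falls in segment 2 (25.8° to 83.9°, uniform, h = -6): β = 35.8 − 25.8 = 10°, B = 58.1°; Δs = -6·10/58.1 = -1.0327; s = 9.0000 − 1.0327 = 7.9673
R = R0 + s = 46 + 7.9673 = 53.9673

53.9673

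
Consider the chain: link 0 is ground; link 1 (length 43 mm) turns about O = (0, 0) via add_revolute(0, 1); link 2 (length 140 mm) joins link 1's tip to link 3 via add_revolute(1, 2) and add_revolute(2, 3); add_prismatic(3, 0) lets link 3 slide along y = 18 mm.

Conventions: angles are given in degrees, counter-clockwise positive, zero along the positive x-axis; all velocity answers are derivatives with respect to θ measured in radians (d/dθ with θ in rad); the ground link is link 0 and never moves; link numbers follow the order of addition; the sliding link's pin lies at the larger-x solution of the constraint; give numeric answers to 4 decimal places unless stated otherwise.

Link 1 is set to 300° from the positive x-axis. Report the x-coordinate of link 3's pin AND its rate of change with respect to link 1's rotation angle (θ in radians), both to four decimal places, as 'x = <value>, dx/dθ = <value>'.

geometry: r = 43 mm, L = 140 mm, e = 18 mm
crank pin P = (r cos θ, r sin θ) = (21.500000, -37.239092)
h = r sin θ − e = -37.239092 − 18 = -55.239092
x = r cos θ + √(L² − h²) = 21.500000 + 128.641528 = 150.141528
dx/dθ = −r sin θ − h·r cos θ/√(L² − h²) (θ in radians; h = -55.239092) = 46.471263

x = 150.1415, dx/dθ = 46.4713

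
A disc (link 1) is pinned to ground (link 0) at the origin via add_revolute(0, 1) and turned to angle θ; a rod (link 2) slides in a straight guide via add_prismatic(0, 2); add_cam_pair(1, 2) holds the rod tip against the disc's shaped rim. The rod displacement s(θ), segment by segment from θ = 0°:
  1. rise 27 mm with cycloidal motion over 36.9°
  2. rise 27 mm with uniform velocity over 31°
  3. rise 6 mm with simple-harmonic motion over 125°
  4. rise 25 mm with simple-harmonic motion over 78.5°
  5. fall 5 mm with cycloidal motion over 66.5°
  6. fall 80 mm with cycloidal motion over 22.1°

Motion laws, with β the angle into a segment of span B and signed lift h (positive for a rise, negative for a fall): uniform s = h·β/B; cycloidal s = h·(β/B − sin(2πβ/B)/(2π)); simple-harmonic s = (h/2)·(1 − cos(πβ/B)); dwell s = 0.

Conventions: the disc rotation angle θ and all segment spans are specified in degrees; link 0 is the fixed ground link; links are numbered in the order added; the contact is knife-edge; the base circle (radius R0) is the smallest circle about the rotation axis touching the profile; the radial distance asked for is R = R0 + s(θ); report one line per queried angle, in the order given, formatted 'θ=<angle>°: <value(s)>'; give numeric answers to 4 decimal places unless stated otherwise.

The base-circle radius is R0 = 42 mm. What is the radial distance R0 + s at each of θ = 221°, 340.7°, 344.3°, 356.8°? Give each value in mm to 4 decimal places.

segment 1 (0° to 36.9°, cycloidal, h = 27) is passed completely: s = 0.0000 + (27) = 27.0000
segment 2 (36.9° to 67.9°, uniform, h = 27) is passed completely: s = 27.0000 + (27) = 54.0000
segment 3 (67.9° to 192.9°, simple-harmonic, h = 6) is passed completely: s = 54.0000 + (6) = 60.0000
θ = 221° falls in segment 4 (192.9° to 271.4°, simple-harmonic, h = 25): β = 221 − 192.9 = 28.1°, B = 78.5°; Δs = 25/2·(1 − cos(π·0.3580)) = 7.1054; s = 60.0000 + 7.1054 = 67.1054
segment 4 (192.9° to 271.4°, simple-harmonic, h = 25) is passed completely: s = 60.0000 + (25) = 85.0000
segment 5 (271.4° to 337.9°, cycloidal, h = -5) is passed completely: s = 85.0000 + (-5) = 80.0000
θ = 340.7° falls in segment 6 (337.9° to 360°, cycloidal, h = -80): β = 340.7 − 337.9 = 2.8°, B = 22.1°; Δs = -80·(0.1267 − sin(2π·0.1267)/(2π)) = -1.0371; s = 80.0000 − 1.0371 = 78.9629
θ = 344.3° falls in segment 6 (337.9° to 360°, cycloidal, h = -80): β = 344.3 − 337.9 = 6.4°, B = 22.1°; Δs = -80·(0.2896 − sin(2π·0.2896)/(2π)) = -10.8270; s = 80.0000 − 10.8270 = 69.1730
θ = 356.8° falls in segment 6 (337.9° to 360°, cycloidal, h = -80): β = 356.8 − 337.9 = 18.9°, B = 22.1°; Δs = -80·(0.8552 − sin(2π·0.8552)/(2π)) = -78.4669; s = 80.0000 − 78.4669 = 1.5331
θ=221°: R = R0 + s = 42 + 67.1054 = 109.1054
θ=340.7°: R = R0 + s = 42 + 78.9629 = 120.9629
θ=344.3°: R = R0 + s = 42 + 69.1730 = 111.1730
θ=356.8°: R = R0 + s = 42 + 1.5331 = 43.5331

θ=221°: 109.1054
θ=340.7°: 120.9629
θ=344.3°: 111.1730
θ=356.8°: 43.5331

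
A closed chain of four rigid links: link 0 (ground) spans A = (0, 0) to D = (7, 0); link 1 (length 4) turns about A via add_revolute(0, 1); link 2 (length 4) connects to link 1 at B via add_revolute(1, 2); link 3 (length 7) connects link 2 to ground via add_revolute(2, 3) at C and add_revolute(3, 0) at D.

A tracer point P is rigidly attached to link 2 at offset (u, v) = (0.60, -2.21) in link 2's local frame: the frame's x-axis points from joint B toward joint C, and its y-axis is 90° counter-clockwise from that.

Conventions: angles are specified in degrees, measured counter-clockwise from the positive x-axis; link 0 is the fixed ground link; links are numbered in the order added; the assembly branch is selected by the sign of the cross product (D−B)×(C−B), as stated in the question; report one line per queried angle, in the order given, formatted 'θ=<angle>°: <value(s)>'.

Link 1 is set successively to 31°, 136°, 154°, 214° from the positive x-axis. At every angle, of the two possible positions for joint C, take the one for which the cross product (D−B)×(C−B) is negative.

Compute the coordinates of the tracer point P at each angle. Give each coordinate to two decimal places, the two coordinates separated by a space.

A=(0,0), D=(7.00,0)
θ=31°: B = A + 4.00·(cos31°, sin31°) = (3.4287, 2.0602)
θ=31°: |BD| = 4.1229
θ=31°: circle(B,4.00) ∩ circle(D,7.00): a=-1.9405, h=3.4978
θ=31°:   candidates: C₊=(3.4955,6.0596) cross=14.421; C₋=(0.0000,0.0000) cross=-14.421
θ=31°:   branch - wants cross < 0 → take C=(0.0000,0.0000) (cross=-14.421)
θ=31°: ex = (C−B)/|BC| = (-0.8572,-0.5150); ey = (0.5150,-0.8572)
θ=31°: P = B + 0.60·ex + -2.21·ey = (1.7761,3.6455)
θ=136°: B = A + 4.00·(cos136°, sin136°) = (-2.8774, 2.7786)
θ=136°: |BD| = 10.2608
θ=136°: circle(B,4.00) ∩ circle(D,7.00): a=3.5223, h=1.8956
θ=136°:   candidates: C₊=(1.0267,3.6496) cross=19.450; C₋=(-0.0000,-0.0000) cross=-19.450
θ=136°:   branch - wants cross < 0 → take C=(-0.0000,-0.0000) (cross=-19.450)
θ=136°: ex = (C−B)/|BC| = (0.7193,-0.6947); ey = (0.6947,0.7193)
θ=136°: P = B + 0.60·ex + -2.21·ey = (-3.9810,0.7721)
θ=154°: B = A + 4.00·(cos154°, sin154°) = (-3.5952, 1.7535)
θ=154°: |BD| = 10.7393
θ=154°: circle(B,4.00) ∩ circle(D,7.00): a=3.8332, h=1.1429
θ=154°:   candidates: C₊=(0.3732,2.2552) cross=12.274; C₋=(-0.0000,-0.0000) cross=-12.274
θ=154°:   branch - wants cross < 0 → take C=(-0.0000,-0.0000) (cross=-12.274)
θ=154°: ex = (C−B)/|BC| = (0.8988,-0.4384); ey = (0.4384,0.8988)
θ=154°: P = B + 0.60·ex + -2.21·ey = (-4.0247,-0.4959)
θ=214°: B = A + 4.00·(cos214°, sin214°) = (-3.3162, -2.2368)
θ=214°: |BD| = 10.5559
θ=214°: circle(B,4.00) ∩ circle(D,7.00): a=3.7148, h=1.4833
θ=214°:   candidates: C₊=(0.0000,-0.0000) cross=15.657; C₋=(0.6286,-2.8992) cross=-15.657
θ=214°:   branch - wants cross < 0 → take C=(0.6286,-2.8992) (cross=-15.657)
θ=214°: ex = (C−B)/|BC| = (0.9862,-0.1656); ey = (0.1656,0.9862)
θ=214°: P = B + 0.60·ex + -2.21·ey = (-3.0904,-4.5156)

θ=31°: 1.78 3.65
θ=136°: -3.98 0.77
θ=154°: -4.02 -0.50
θ=214°: -3.09 -4.52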